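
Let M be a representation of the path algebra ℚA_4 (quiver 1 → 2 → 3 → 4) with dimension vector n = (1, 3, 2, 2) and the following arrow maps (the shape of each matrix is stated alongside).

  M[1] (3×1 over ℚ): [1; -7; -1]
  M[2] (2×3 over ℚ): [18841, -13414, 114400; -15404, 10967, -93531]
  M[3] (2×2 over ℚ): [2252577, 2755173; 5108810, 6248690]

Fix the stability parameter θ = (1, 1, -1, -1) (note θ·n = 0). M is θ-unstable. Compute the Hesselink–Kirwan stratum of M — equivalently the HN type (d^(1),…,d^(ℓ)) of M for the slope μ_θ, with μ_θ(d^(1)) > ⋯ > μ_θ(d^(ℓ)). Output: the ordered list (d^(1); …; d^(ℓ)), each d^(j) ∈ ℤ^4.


Barcode: M ≅ I[1,4], I[2,2], I[2,3], I[4,4]. HN layers by μ_θ (3 steps, strictly decreasing):
  μ^(1)=1; μ^(2)=0; μ^(3)=-1

((0, 1, 0, 0); (1, 2, 2, 1); (0, 0, 0, 1))


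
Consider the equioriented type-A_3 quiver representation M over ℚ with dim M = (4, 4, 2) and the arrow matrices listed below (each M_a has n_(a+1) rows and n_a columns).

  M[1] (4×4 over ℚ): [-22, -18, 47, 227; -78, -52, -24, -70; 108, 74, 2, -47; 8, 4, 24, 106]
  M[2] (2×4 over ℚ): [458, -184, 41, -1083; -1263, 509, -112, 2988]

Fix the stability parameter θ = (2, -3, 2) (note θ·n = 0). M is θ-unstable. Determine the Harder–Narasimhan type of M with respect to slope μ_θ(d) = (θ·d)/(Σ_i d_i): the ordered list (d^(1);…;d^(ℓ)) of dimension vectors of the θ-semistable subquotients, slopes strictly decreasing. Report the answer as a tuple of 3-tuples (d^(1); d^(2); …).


Via rank(M_{q-1}∘⋯∘M_p): M ≅ I[1,1], I[1,2], I[1,3]^2, I[2,2].
μ_θ-semistable layers: μ^(1)=2; μ^(2)=-1/2; μ^(3)=-3

((1, 0, 2); (3, 3, 0); (0, 1, 0))


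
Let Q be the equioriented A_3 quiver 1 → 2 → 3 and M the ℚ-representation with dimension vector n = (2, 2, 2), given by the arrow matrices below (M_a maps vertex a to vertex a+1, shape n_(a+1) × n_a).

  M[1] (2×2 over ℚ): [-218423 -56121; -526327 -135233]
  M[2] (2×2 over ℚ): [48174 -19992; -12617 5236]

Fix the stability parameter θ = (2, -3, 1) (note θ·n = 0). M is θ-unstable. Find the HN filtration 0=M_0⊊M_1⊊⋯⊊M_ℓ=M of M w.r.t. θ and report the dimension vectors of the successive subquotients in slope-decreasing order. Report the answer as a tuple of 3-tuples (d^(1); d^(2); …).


Via rank(M_{q-1}∘⋯∘M_p): M ≅ I[1,2], I[1,3], I[3,3].
μ_θ-semistable layers: μ^(1)=1; μ^(2)=-1/2

((0, 0, 2); (2, 2, 0))


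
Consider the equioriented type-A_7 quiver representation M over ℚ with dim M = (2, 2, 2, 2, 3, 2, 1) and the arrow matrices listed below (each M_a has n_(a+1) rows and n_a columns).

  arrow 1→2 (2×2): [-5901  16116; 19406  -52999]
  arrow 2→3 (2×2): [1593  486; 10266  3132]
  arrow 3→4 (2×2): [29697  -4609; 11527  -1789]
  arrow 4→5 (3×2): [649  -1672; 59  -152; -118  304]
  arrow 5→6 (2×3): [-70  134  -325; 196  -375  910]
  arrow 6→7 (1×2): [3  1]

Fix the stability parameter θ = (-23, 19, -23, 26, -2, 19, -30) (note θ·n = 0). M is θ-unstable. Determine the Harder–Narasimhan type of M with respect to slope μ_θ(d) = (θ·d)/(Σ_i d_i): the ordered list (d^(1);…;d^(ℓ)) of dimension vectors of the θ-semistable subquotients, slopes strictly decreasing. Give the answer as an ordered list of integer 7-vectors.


Interval decomposition of M: I[1,2], I[1,7], I[3,4], I[5,5], I[5,6].
HN type (ℓ=5): μ^(1)=26; μ^(2)=19; μ^(3)=13/4; μ^(4)=-2; μ^(5)=-23

((0, 0, 0, 1, 0, 0, 0); (0, 1, 0, 0, 0, 1, 0); (0, 0, 0, 1, 1, 1, 1); (0, 1, 1, 0, 2, 0, 0); (2, 0, 1, 0, 0, 0, 0))


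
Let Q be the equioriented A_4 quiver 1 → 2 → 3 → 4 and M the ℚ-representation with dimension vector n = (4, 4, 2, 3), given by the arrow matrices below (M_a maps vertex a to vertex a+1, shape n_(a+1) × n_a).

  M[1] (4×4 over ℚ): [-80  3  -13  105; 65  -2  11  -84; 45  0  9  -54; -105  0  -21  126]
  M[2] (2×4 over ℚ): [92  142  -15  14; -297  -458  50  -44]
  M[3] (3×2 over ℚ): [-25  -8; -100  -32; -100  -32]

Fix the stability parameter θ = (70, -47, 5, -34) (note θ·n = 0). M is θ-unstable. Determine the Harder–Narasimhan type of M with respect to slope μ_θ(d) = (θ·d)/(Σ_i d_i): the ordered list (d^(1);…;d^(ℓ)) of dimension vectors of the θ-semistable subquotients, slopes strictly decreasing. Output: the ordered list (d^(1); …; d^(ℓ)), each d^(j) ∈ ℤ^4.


Barcode: M ≅ I[1,1]^2, I[1,3], I[1,4], I[2,2]^2, I[4,4]^2. HN layers by μ_θ (5 steps, strictly decreasing):
  μ^(1)=70; μ^(2)=28/3; μ^(3)=-3/2; μ^(4)=-34; μ^(5)=-47

((2, 0, 0, 0); (1, 1, 1, 0); (1, 1, 1, 1); (0, 0, 0, 2); (0, 2, 0, 0))


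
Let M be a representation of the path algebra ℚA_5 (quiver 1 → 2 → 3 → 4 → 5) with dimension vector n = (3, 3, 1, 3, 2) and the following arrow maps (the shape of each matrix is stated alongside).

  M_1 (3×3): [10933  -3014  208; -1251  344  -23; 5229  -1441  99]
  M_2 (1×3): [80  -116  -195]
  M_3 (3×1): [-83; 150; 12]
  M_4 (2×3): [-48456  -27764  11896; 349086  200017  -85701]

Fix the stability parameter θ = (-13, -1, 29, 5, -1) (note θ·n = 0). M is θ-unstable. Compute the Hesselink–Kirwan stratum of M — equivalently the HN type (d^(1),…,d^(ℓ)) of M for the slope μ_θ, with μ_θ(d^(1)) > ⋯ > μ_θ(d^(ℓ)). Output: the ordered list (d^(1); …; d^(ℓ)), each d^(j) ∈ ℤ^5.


Barcode: M ≅ I[1,2]^2, I[1,4], I[4,5]^2. HN layers by μ_θ (4 steps, strictly decreasing):
  μ^(1)=17; μ^(2)=2; μ^(3)=-1; μ^(4)=-13

((0, 0, 1, 1, 0); (0, 0, 0, 2, 2); (0, 3, 0, 0, 0); (3, 0, 0, 0, 0))


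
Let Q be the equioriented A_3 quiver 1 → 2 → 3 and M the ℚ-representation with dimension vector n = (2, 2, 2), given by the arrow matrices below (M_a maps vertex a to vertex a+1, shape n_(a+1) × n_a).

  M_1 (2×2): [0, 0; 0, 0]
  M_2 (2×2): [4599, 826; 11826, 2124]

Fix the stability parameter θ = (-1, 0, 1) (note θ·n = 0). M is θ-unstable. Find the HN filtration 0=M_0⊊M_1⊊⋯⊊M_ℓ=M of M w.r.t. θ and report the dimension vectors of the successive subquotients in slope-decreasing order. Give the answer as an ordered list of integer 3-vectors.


Via rank(M_{q-1}∘⋯∘M_p): M ≅ I[1,1]^2, I[2,2], I[2,3], I[3,3].
μ_θ-semistable layers: μ^(1)=1; μ^(2)=0; μ^(3)=-1

((0, 0, 2); (0, 2, 0); (2, 0, 0))


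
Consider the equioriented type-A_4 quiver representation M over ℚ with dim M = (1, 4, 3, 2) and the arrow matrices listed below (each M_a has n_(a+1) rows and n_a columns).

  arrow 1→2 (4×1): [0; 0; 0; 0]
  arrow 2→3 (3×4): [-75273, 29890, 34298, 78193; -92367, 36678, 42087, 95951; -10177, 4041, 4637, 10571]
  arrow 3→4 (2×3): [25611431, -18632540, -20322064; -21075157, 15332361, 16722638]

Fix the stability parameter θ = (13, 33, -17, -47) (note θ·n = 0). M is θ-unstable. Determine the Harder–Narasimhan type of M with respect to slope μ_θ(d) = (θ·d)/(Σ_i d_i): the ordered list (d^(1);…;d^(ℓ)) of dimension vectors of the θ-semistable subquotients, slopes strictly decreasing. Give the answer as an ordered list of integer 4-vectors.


Barcode: M ≅ I[1,1], I[2,2], I[2,3], I[2,4]^2. HN layers by μ_θ (4 steps, strictly decreasing):
  μ^(1)=33; μ^(2)=13; μ^(3)=8; μ^(4)=-31/3

((0, 1, 0, 0); (1, 0, 0, 0); (0, 1, 1, 0); (0, 2, 2, 2))


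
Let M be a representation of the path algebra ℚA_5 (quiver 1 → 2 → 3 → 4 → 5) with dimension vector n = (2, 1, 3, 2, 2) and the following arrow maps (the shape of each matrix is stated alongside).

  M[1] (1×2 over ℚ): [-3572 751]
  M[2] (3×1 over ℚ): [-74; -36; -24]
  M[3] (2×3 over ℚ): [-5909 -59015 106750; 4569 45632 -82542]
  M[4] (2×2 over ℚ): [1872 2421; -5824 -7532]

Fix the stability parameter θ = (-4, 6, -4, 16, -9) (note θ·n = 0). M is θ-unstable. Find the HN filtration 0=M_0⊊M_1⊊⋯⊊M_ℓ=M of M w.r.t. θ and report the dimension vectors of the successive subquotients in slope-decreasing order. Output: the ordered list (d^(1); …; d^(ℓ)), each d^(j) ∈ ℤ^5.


Barcode: M ≅ I[1,1], I[1,5], I[3,3], I[3,4], I[5,5]. HN layers by μ_θ (5 steps, strictly decreasing):
  μ^(1)=16; μ^(2)=7/2; μ^(3)=1; μ^(4)=-4; μ^(5)=-9

((0, 0, 0, 1, 0); (0, 0, 0, 1, 1); (0, 1, 1, 0, 0); (2, 0, 2, 0, 0); (0, 0, 0, 0, 1))


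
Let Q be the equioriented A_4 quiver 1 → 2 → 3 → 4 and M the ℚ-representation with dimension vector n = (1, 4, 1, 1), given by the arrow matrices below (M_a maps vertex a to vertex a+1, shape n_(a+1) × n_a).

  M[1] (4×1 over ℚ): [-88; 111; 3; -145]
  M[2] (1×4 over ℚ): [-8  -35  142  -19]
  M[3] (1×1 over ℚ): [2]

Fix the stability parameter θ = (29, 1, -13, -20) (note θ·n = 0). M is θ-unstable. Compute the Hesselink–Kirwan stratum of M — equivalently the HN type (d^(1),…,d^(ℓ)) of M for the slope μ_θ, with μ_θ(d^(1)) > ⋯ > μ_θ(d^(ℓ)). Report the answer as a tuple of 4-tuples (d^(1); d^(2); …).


Via rank(M_{q-1}∘⋯∘M_p): M ≅ I[1,2], I[2,2]^2, I[2,4].
μ_θ-semistable layers: μ^(1)=15; μ^(2)=1; μ^(3)=-32/3

((1, 1, 0, 0); (0, 2, 0, 0); (0, 1, 1, 1))


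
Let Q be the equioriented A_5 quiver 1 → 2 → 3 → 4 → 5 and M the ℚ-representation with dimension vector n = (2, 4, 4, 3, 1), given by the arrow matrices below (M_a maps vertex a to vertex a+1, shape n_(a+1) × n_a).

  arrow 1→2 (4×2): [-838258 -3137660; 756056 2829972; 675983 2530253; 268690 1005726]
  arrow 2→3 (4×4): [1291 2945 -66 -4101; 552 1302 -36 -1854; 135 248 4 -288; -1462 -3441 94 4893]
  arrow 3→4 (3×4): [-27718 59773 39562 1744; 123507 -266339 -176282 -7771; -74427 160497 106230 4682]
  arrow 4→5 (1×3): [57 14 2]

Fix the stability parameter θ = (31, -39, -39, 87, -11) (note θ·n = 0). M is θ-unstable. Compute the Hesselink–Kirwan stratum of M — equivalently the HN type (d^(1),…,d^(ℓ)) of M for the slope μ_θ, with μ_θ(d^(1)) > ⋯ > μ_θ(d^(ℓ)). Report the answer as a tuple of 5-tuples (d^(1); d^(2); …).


Via rank(M_{q-1}∘⋯∘M_p): M ≅ I[1,2], I[1,4], I[2,2], I[2,5], I[3,3], I[3,4].
μ_θ-semistable layers: μ^(1)=87; μ^(2)=38; μ^(3)=-4; μ^(4)=-47/3; μ^(5)=-39

((0, 0, 0, 2, 0); (0, 0, 0, 1, 1); (1, 1, 0, 0, 0); (1, 1, 1, 0, 0); (0, 2, 3, 0, 0))


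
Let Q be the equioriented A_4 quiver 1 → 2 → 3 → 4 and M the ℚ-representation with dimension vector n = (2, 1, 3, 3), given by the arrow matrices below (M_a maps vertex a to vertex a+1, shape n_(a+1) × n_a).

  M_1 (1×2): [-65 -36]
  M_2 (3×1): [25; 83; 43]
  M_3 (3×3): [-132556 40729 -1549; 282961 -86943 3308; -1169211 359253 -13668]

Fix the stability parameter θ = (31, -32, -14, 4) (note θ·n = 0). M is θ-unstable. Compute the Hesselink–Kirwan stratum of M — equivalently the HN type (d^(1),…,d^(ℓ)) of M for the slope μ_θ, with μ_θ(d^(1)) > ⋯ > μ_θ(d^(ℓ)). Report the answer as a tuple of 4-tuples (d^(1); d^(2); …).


Via rank(M_{q-1}∘⋯∘M_p): M ≅ I[1,1], I[1,3], I[3,4]^2, I[4,4].
μ_θ-semistable layers: μ^(1)=31; μ^(2)=4; μ^(3)=-5; μ^(4)=-14

((1, 0, 0, 0); (0, 0, 0, 3); (1, 1, 1, 0); (0, 0, 2, 0))


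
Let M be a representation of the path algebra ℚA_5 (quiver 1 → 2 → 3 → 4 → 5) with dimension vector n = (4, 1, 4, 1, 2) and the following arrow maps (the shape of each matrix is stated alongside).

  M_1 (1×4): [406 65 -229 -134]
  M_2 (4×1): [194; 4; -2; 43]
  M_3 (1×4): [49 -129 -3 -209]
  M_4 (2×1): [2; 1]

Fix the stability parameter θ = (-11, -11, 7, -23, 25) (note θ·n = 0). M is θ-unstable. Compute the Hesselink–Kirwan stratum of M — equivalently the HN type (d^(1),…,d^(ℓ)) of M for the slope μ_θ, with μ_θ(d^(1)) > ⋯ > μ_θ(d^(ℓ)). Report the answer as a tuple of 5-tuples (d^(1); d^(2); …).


Via rank(M_{q-1}∘⋯∘M_p): M ≅ I[1,1]^3, I[1,5], I[3,3]^3, I[5,5].
μ_θ-semistable layers: μ^(1)=25; μ^(2)=7; μ^(3)=-8; μ^(4)=-11

((0, 0, 0, 0, 2); (0, 0, 3, 0, 0); (0, 0, 1, 1, 0); (4, 1, 0, 0, 0))


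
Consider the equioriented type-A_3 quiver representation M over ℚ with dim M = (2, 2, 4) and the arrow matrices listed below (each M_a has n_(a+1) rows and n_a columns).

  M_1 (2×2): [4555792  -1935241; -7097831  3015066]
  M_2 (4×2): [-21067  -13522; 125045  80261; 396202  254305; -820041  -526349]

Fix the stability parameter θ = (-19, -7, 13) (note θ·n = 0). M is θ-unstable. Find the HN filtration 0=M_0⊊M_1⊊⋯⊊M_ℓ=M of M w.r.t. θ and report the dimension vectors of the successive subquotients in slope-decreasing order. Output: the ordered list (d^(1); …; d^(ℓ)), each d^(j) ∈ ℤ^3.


Interval decomposition of M: I[1,3]^2, I[3,3]^2.
HN type (ℓ=3): μ^(1)=13; μ^(2)=-7; μ^(3)=-19

((0, 0, 4); (0, 2, 0); (2, 0, 0))


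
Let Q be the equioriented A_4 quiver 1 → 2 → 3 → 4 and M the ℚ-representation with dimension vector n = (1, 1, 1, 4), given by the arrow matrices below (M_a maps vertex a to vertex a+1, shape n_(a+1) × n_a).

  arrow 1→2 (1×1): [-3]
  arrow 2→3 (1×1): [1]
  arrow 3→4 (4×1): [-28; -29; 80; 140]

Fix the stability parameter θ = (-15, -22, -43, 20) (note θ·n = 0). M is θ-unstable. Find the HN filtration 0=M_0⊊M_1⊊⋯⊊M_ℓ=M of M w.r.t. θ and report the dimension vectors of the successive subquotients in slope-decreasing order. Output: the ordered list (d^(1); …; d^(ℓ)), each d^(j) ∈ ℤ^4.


Interval decomposition of M: I[1,4], I[4,4]^3.
HN type (ℓ=2): μ^(1)=20; μ^(2)=-80/3

((0, 0, 0, 4); (1, 1, 1, 0))


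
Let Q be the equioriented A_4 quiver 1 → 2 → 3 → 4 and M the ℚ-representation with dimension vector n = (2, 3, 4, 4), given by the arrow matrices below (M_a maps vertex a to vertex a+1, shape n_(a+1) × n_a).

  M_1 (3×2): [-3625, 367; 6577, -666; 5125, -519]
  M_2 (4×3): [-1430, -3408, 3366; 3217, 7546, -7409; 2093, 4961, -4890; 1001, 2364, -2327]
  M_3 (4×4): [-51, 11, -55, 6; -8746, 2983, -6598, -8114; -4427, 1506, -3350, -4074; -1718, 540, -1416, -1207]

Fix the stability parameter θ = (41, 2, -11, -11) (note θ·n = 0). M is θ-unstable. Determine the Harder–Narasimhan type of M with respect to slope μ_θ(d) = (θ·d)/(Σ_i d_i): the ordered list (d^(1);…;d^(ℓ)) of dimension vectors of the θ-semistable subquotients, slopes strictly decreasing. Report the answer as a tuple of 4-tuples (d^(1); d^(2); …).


Interval decomposition of M: I[1,4]^2, I[2,4], I[3,4].
HN type (ℓ=3): μ^(1)=21/4; μ^(2)=-20/3; μ^(3)=-11

((2, 2, 2, 2); (0, 1, 1, 1); (0, 0, 1, 1))


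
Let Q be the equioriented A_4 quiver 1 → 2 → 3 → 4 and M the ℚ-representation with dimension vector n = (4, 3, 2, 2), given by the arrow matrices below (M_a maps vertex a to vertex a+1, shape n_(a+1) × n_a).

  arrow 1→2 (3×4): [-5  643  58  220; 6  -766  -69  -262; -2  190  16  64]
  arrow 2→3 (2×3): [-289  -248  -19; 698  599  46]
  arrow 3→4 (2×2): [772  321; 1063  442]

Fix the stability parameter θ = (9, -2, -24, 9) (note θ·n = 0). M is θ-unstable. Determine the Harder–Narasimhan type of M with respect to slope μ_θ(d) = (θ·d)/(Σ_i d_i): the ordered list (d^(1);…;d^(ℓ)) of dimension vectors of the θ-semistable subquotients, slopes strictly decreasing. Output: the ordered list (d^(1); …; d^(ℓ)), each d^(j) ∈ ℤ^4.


Barcode: M ≅ I[1,1]^2, I[1,4]^2, I[2,2]. HN layers by μ_θ (3 steps, strictly decreasing):
  μ^(1)=9; μ^(2)=-2; μ^(3)=-17/3

((2, 0, 0, 2); (0, 1, 0, 0); (2, 2, 2, 0))


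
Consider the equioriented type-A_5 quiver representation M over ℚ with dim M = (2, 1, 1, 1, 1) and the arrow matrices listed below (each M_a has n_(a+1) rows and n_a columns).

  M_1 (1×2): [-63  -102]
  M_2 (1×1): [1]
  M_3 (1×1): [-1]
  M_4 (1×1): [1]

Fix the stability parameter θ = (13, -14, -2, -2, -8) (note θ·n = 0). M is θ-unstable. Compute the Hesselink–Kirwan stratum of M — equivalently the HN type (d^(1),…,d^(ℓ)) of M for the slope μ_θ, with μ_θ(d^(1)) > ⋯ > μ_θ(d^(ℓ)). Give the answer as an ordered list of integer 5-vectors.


Interval decomposition of M: I[1,1], I[1,5].
HN type (ℓ=2): μ^(1)=13; μ^(2)=-13/5

((1, 0, 0, 0, 0); (1, 1, 1, 1, 1))


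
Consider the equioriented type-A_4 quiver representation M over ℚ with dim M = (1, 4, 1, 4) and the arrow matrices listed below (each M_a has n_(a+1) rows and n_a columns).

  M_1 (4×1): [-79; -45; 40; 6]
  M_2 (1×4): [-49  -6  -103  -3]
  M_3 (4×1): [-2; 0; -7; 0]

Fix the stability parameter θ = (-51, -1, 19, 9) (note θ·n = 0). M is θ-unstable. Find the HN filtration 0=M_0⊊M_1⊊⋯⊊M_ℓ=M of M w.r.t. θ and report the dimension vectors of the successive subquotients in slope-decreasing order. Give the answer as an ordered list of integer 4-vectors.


Via rank(M_{q-1}∘⋯∘M_p): M ≅ I[1,4], I[2,2]^3, I[4,4]^3.
μ_θ-semistable layers: μ^(1)=14; μ^(2)=9; μ^(3)=-1; μ^(4)=-51

((0, 0, 1, 1); (0, 0, 0, 3); (0, 4, 0, 0); (1, 0, 0, 0))


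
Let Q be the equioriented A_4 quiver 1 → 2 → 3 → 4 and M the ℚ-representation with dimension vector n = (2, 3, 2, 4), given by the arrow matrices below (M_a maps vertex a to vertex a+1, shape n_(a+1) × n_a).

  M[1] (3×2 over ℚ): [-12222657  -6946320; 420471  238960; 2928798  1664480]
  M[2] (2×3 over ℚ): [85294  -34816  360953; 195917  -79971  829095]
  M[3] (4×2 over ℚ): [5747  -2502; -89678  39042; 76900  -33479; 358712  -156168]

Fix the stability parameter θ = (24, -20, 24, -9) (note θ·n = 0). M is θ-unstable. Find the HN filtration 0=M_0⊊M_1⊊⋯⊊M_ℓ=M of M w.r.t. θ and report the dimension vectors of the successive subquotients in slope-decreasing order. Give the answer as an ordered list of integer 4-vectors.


Interval decomposition of M: I[1,1], I[1,2], I[2,4]^2, I[4,4]^2.
HN type (ℓ=5): μ^(1)=24; μ^(2)=15/2; μ^(3)=2; μ^(4)=-9; μ^(5)=-20

((1, 0, 0, 0); (0, 0, 2, 2); (1, 1, 0, 0); (0, 0, 0, 2); (0, 2, 0, 0))


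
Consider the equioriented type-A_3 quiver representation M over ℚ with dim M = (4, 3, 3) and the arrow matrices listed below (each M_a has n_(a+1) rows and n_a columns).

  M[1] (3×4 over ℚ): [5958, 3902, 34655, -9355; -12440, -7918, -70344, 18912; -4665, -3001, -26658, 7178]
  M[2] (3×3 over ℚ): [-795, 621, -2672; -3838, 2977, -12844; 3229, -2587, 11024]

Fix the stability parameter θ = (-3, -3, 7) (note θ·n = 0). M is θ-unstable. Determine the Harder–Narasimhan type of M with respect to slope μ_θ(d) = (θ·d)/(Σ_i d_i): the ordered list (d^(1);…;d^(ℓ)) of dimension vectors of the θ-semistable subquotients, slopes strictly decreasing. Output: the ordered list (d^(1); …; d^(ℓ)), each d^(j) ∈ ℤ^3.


Interval decomposition of M: I[1,1], I[1,2], I[1,3]^2, I[3,3].
HN type (ℓ=2): μ^(1)=7; μ^(2)=-3

((0, 0, 3); (4, 3, 0))


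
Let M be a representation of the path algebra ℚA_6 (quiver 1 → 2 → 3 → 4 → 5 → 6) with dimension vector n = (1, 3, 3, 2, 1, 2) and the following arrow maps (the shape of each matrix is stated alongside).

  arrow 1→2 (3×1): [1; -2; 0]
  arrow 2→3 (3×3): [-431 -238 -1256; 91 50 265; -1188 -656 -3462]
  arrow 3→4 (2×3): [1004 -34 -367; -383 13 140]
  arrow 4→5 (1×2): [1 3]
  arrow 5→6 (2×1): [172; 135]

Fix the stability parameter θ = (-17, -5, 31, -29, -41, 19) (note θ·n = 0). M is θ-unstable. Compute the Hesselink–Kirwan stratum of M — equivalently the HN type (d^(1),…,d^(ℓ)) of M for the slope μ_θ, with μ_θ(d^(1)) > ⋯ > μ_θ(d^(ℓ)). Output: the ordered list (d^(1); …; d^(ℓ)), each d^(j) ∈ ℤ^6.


Barcode: M ≅ I[1,6], I[2,2], I[2,4], I[3,3], I[6,6]. HN layers by μ_θ (6 steps, strictly decreasing):
  μ^(1)=31; μ^(2)=19; μ^(3)=1; μ^(4)=-5; μ^(5)=-11; μ^(6)=-17

((0, 0, 1, 0, 0, 0); (0, 0, 0, 0, 0, 2); (0, 0, 1, 1, 0, 0); (0, 2, 0, 0, 0, 0); (0, 1, 1, 1, 1, 0); (1, 0, 0, 0, 0, 0))


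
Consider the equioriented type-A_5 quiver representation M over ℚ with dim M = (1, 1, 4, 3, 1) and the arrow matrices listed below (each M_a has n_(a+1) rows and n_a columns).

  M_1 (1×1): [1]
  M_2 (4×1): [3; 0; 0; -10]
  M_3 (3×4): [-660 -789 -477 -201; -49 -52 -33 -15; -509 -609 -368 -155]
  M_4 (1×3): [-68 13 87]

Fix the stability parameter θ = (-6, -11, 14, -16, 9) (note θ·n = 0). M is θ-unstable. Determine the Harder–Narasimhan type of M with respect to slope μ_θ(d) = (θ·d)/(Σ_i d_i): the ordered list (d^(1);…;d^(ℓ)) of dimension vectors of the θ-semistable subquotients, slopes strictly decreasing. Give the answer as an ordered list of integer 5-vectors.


Interval decomposition of M: I[1,4], I[3,3], I[3,4], I[3,5].
HN type (ℓ=4): μ^(1)=14; μ^(2)=9; μ^(3)=-1; μ^(4)=-17/2

((0, 0, 1, 0, 0); (0, 0, 0, 0, 1); (0, 0, 3, 3, 0); (1, 1, 0, 0, 0))


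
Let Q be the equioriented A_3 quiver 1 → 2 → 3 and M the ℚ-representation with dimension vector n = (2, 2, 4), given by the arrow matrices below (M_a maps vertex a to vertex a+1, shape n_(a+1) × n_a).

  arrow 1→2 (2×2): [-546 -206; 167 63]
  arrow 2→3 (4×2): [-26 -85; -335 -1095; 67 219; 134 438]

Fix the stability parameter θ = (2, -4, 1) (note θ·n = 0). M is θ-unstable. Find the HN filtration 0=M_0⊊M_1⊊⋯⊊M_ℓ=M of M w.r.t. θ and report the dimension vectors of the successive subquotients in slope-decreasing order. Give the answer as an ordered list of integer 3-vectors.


Barcode: M ≅ I[1,3]^2, I[3,3]^2. HN layers by μ_θ (2 steps, strictly decreasing):
  μ^(1)=1; μ^(2)=-1

((0, 0, 4); (2, 2, 0))


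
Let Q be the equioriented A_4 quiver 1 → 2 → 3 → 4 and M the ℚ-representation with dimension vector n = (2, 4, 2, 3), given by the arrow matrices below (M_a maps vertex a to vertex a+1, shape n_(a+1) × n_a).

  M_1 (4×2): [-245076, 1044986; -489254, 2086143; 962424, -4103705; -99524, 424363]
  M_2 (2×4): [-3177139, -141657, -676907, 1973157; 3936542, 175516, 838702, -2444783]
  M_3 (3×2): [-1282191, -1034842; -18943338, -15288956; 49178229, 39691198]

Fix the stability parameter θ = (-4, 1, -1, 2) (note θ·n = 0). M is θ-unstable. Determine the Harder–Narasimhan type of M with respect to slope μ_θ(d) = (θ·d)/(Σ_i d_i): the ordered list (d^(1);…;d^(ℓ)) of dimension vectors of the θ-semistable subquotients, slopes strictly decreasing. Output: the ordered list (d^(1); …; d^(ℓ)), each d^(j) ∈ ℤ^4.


Barcode: M ≅ I[1,3], I[1,4], I[2,2]^2, I[4,4]^2. HN layers by μ_θ (4 steps, strictly decreasing):
  μ^(1)=2; μ^(2)=1; μ^(3)=0; μ^(4)=-4

((0, 0, 0, 3); (0, 2, 0, 0); (0, 2, 2, 0); (2, 0, 0, 0))


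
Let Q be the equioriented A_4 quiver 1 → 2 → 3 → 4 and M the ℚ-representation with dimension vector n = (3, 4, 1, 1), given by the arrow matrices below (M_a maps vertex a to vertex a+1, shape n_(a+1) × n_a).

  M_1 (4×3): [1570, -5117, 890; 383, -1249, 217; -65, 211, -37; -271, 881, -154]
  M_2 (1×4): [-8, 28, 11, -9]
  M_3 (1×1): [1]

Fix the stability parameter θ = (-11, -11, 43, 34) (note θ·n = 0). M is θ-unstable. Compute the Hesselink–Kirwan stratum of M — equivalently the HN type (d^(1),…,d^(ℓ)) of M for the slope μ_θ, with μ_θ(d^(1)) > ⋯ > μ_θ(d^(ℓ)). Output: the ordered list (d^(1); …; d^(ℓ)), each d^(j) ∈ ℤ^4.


Interval decomposition of M: I[1,2]^2, I[1,4], I[2,2].
HN type (ℓ=2): μ^(1)=77/2; μ^(2)=-11

((0, 0, 1, 1); (3, 4, 0, 0))


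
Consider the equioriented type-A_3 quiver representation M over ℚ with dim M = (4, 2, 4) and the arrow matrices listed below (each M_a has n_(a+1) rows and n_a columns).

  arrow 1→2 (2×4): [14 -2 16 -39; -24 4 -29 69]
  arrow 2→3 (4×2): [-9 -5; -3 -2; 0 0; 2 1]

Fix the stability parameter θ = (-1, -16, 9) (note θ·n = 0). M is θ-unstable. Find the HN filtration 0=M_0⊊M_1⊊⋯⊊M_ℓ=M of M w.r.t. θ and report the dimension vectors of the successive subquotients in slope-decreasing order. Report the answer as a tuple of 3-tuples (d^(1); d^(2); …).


Interval decomposition of M: I[1,1]^2, I[1,3]^2, I[3,3]^2.
HN type (ℓ=3): μ^(1)=9; μ^(2)=-1; μ^(3)=-17/2

((0, 0, 4); (2, 0, 0); (2, 2, 0))


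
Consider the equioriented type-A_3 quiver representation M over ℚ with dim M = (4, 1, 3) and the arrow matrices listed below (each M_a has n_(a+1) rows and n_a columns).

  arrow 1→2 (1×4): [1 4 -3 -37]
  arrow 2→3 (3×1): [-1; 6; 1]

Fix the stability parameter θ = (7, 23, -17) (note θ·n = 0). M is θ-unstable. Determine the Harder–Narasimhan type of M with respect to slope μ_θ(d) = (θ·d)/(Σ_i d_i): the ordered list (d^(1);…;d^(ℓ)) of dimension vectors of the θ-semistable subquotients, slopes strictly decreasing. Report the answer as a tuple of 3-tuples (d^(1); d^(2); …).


Barcode: M ≅ I[1,1]^3, I[1,3], I[3,3]^2. HN layers by μ_θ (3 steps, strictly decreasing):
  μ^(1)=7; μ^(2)=13/3; μ^(3)=-17

((3, 0, 0); (1, 1, 1); (0, 0, 2))


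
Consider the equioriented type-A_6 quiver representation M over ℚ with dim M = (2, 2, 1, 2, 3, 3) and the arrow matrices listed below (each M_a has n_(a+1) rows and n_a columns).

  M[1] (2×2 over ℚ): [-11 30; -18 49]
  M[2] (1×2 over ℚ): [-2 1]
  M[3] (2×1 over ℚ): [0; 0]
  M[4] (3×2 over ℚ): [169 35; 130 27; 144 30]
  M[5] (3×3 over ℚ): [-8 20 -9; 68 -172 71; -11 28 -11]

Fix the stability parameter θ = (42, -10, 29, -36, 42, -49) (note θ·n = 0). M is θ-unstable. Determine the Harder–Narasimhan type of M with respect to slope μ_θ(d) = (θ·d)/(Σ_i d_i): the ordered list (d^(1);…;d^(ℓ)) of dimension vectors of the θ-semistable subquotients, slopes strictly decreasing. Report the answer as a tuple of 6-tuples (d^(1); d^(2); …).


Via rank(M_{q-1}∘⋯∘M_p): M ≅ I[1,2], I[1,3], I[4,6]^2, I[5,5], I[6,6].
μ_θ-semistable layers: μ^(1)=42; μ^(2)=29; μ^(3)=16; μ^(4)=-7/2; μ^(5)=-36; μ^(6)=-49

((0, 0, 0, 0, 1, 0); (0, 0, 1, 0, 0, 0); (2, 2, 0, 0, 0, 0); (0, 0, 0, 0, 2, 2); (0, 0, 0, 2, 0, 0); (0, 0, 0, 0, 0, 1))


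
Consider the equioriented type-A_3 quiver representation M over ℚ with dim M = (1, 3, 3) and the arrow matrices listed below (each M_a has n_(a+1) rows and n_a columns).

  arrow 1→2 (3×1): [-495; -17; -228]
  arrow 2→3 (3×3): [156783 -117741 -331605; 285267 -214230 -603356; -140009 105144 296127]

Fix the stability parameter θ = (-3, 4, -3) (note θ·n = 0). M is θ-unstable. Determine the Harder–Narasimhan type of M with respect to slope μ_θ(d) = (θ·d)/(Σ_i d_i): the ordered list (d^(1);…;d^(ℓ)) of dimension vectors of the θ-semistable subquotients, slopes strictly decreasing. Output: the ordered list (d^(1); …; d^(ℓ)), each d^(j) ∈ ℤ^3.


Barcode: M ≅ I[1,3], I[2,3]^2. HN layers by μ_θ (2 steps, strictly decreasing):
  μ^(1)=1/2; μ^(2)=-3

((0, 3, 3); (1, 0, 0))


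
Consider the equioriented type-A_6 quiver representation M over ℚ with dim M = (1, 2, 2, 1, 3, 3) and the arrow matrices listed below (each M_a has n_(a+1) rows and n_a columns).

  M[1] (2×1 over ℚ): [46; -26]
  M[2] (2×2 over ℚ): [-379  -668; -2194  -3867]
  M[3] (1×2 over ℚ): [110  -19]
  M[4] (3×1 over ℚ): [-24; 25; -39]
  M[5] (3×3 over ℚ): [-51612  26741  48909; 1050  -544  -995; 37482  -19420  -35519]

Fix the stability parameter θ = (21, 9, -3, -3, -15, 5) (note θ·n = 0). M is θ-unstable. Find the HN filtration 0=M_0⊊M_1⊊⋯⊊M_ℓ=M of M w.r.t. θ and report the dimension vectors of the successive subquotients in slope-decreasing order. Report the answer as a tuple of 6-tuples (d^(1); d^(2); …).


Barcode: M ≅ I[1,6], I[2,3], I[5,5], I[5,6], I[6,6]. HN layers by μ_θ (4 steps, strictly decreasing):
  μ^(1)=5; μ^(2)=3; μ^(3)=9/5; μ^(4)=-15

((0, 0, 0, 0, 0, 3); (0, 1, 1, 0, 0, 0); (1, 1, 1, 1, 1, 0); (0, 0, 0, 0, 2, 0))


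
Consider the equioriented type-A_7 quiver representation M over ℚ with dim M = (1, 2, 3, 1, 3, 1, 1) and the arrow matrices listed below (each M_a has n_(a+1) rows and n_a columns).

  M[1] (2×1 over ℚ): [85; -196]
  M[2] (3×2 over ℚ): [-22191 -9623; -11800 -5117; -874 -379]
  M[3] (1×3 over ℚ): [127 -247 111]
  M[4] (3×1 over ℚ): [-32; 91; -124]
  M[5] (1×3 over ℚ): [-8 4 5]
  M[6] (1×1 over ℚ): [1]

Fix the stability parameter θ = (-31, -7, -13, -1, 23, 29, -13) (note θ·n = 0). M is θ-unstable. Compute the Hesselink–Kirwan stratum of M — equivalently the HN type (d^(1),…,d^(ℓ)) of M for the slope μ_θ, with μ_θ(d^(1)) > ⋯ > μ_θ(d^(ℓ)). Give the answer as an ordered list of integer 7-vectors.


Via rank(M_{q-1}∘⋯∘M_p): M ≅ I[1,5], I[2,3], I[3,3], I[5,5], I[5,7].
μ_θ-semistable layers: μ^(1)=23; μ^(2)=13; μ^(3)=-1; μ^(4)=-10; μ^(5)=-13; μ^(6)=-31

((0, 0, 0, 0, 2, 0, 0); (0, 0, 0, 0, 1, 1, 1); (0, 0, 0, 1, 0, 0, 0); (0, 2, 2, 0, 0, 0, 0); (0, 0, 1, 0, 0, 0, 0); (1, 0, 0, 0, 0, 0, 0))


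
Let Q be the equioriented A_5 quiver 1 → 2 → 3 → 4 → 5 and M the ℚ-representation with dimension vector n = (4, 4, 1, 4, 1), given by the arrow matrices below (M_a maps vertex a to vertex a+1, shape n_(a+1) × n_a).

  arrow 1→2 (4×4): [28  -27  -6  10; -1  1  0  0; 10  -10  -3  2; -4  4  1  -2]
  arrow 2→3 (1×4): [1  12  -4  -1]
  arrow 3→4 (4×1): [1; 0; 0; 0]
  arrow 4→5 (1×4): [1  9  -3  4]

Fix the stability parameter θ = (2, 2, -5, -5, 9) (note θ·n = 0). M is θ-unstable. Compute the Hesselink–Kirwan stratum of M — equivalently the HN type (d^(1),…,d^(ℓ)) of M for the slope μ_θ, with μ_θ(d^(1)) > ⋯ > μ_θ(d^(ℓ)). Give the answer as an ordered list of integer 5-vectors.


Barcode: M ≅ I[1,2]^3, I[1,5], I[4,4]^3. HN layers by μ_θ (4 steps, strictly decreasing):
  μ^(1)=9; μ^(2)=2; μ^(3)=-3/2; μ^(4)=-5

((0, 0, 0, 0, 1); (3, 3, 0, 0, 0); (1, 1, 1, 1, 0); (0, 0, 0, 3, 0))


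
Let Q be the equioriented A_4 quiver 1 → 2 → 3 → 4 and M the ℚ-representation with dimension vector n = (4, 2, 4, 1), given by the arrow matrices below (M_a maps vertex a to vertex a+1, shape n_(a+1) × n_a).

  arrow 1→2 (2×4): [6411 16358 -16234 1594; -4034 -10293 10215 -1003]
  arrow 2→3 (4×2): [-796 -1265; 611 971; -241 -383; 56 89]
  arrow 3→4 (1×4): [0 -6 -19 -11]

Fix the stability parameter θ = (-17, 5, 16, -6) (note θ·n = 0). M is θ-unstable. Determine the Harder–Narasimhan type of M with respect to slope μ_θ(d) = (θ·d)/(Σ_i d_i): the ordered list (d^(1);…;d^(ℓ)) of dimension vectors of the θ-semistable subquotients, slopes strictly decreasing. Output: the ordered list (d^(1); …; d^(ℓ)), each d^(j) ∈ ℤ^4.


Via rank(M_{q-1}∘⋯∘M_p): M ≅ I[1,1]^2, I[1,3], I[1,4], I[3,3]^2.
μ_θ-semistable layers: μ^(1)=16; μ^(2)=5; μ^(3)=-17

((0, 0, 3, 0); (0, 2, 1, 1); (4, 0, 0, 0))


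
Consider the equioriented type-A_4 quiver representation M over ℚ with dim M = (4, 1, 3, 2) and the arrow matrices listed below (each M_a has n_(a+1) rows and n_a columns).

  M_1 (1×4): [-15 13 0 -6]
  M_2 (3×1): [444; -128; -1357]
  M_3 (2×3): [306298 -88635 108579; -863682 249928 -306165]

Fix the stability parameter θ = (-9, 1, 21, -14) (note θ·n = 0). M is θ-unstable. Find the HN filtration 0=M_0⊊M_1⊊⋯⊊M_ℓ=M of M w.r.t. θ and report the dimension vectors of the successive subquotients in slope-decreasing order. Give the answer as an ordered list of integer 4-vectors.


Interval decomposition of M: I[1,1]^3, I[1,4], I[3,3], I[3,4].
HN type (ℓ=4): μ^(1)=21; μ^(2)=7/2; μ^(3)=1; μ^(4)=-9

((0, 0, 1, 0); (0, 0, 2, 2); (0, 1, 0, 0); (4, 0, 0, 0))


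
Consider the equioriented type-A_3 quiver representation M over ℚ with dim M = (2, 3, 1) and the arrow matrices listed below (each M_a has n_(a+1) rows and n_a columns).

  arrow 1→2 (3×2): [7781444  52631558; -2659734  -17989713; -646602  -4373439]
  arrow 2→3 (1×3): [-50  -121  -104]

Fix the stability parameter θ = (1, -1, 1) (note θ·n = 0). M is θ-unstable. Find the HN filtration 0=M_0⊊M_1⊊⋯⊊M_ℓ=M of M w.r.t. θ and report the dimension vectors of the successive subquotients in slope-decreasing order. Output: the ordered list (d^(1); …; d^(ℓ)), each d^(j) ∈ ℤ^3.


Barcode: M ≅ I[1,1], I[1,3], I[2,2]^2. HN layers by μ_θ (3 steps, strictly decreasing):
  μ^(1)=1; μ^(2)=0; μ^(3)=-1

((1, 0, 1); (1, 1, 0); (0, 2, 0))


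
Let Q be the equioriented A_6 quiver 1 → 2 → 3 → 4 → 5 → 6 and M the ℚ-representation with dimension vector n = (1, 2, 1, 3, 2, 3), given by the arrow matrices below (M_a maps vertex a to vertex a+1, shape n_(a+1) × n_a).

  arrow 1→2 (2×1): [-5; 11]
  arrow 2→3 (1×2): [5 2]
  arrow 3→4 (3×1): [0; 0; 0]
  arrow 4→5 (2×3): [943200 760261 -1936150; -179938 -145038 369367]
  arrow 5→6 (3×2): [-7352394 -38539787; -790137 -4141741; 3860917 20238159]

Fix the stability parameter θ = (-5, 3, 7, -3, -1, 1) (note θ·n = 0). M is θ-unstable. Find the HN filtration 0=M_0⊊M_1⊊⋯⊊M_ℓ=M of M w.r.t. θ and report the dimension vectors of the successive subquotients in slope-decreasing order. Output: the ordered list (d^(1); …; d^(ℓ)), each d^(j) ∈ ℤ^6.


Interval decomposition of M: I[1,3], I[2,2], I[4,4], I[4,6]^2, I[6,6].
HN type (ℓ=6): μ^(1)=7; μ^(2)=3; μ^(3)=1; μ^(4)=-1; μ^(5)=-3; μ^(6)=-5

((0, 0, 1, 0, 0, 0); (0, 2, 0, 0, 0, 0); (0, 0, 0, 0, 0, 3); (0, 0, 0, 0, 2, 0); (0, 0, 0, 3, 0, 0); (1, 0, 0, 0, 0, 0))


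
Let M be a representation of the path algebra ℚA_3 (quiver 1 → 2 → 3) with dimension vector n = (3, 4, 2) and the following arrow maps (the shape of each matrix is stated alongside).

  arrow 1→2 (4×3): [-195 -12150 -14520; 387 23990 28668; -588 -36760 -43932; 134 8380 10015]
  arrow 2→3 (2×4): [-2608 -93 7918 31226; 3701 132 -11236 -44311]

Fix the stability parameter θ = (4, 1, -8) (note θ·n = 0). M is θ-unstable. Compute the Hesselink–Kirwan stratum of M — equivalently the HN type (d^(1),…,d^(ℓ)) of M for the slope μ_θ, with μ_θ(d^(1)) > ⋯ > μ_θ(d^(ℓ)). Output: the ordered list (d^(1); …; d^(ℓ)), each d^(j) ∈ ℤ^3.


Via rank(M_{q-1}∘⋯∘M_p): M ≅ I[1,1], I[1,3]^2, I[2,2]^2.
μ_θ-semistable layers: μ^(1)=4; μ^(2)=1; μ^(3)=-1

((1, 0, 0); (0, 2, 0); (2, 2, 2))


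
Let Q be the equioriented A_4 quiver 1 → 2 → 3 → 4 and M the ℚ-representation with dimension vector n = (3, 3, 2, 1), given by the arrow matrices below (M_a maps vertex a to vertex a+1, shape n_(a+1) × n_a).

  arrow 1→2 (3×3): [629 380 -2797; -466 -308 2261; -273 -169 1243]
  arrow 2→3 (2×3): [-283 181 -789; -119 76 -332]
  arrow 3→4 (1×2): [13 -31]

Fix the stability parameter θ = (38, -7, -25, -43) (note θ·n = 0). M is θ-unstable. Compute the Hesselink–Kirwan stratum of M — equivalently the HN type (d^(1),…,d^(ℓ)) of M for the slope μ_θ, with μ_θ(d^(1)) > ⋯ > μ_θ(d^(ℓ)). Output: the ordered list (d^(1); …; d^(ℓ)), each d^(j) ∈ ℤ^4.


Barcode: M ≅ I[1,2], I[1,3], I[1,4]. HN layers by μ_θ (3 steps, strictly decreasing):
  μ^(1)=31/2; μ^(2)=2; μ^(3)=-37/4

((1, 1, 0, 0); (1, 1, 1, 0); (1, 1, 1, 1))


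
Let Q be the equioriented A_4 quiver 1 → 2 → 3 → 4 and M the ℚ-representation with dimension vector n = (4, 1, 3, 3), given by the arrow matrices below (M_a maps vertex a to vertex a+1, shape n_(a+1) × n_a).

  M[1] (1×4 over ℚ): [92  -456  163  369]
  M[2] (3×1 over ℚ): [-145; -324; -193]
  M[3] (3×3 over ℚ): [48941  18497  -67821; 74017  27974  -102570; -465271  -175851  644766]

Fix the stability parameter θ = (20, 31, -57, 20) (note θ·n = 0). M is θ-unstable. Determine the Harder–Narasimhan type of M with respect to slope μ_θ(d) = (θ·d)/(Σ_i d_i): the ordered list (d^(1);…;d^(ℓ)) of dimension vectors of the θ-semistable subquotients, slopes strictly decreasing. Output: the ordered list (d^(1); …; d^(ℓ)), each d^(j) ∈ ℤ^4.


Via rank(M_{q-1}∘⋯∘M_p): M ≅ I[1,1]^3, I[1,4], I[3,4]^2.
μ_θ-semistable layers: μ^(1)=20; μ^(2)=-2; μ^(3)=-57

((3, 0, 0, 3); (1, 1, 1, 0); (0, 0, 2, 0))


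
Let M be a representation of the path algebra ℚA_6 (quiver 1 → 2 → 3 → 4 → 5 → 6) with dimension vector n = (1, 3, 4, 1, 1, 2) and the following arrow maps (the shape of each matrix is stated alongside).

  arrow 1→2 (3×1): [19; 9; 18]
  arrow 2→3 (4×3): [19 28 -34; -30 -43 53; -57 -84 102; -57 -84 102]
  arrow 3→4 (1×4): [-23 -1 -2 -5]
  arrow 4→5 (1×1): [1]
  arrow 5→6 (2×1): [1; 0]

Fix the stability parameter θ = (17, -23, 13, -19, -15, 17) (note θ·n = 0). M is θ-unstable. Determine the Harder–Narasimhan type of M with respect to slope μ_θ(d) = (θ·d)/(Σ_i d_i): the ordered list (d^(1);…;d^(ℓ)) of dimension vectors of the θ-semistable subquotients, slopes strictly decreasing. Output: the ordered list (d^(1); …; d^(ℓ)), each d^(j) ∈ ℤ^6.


Via rank(M_{q-1}∘⋯∘M_p): M ≅ I[1,6], I[2,2], I[2,3], I[3,3]^2, I[6,6].
μ_θ-semistable layers: μ^(1)=17; μ^(2)=13; μ^(3)=-27/5; μ^(4)=-23

((0, 0, 0, 0, 0, 2); (0, 0, 3, 0, 0, 0); (1, 1, 1, 1, 1, 0); (0, 2, 0, 0, 0, 0))


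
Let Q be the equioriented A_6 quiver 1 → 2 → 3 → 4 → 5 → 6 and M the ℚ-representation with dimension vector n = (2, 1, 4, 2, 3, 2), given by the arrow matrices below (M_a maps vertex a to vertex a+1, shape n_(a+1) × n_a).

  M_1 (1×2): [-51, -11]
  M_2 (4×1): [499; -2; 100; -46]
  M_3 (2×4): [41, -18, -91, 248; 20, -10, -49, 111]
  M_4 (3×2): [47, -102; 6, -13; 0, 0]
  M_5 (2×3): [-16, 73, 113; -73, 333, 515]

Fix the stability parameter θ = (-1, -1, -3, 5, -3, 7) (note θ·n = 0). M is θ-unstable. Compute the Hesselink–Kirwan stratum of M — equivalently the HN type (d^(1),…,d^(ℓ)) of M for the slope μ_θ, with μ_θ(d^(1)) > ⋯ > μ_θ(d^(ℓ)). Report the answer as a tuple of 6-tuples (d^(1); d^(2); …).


Via rank(M_{q-1}∘⋯∘M_p): M ≅ I[1,1], I[1,6], I[3,3]^2, I[3,6], I[5,5].
μ_θ-semistable layers: μ^(1)=7; μ^(2)=1; μ^(3)=-1; μ^(4)=-5/3; μ^(5)=-3

((0, 0, 0, 0, 0, 2); (0, 0, 0, 2, 2, 0); (1, 0, 0, 0, 0, 0); (1, 1, 1, 0, 0, 0); (0, 0, 3, 0, 1, 0))


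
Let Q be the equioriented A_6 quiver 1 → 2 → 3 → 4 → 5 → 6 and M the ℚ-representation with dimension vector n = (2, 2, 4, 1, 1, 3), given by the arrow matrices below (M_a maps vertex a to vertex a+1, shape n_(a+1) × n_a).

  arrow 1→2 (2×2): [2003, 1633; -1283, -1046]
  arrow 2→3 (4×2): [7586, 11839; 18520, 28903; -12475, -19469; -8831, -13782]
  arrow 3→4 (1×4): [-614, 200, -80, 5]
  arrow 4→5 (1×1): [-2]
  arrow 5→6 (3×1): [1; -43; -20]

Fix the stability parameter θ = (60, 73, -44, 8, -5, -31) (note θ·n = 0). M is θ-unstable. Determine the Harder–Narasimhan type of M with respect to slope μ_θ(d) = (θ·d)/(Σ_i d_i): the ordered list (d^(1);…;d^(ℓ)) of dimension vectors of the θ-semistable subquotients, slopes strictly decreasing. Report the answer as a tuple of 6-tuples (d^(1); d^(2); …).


Interval decomposition of M: I[1,3], I[1,6], I[3,3]^2, I[6,6]^2.
HN type (ℓ=4): μ^(1)=89/3; μ^(2)=61/6; μ^(3)=-31; μ^(4)=-44

((1, 1, 1, 0, 0, 0); (1, 1, 1, 1, 1, 1); (0, 0, 0, 0, 0, 2); (0, 0, 2, 0, 0, 0))


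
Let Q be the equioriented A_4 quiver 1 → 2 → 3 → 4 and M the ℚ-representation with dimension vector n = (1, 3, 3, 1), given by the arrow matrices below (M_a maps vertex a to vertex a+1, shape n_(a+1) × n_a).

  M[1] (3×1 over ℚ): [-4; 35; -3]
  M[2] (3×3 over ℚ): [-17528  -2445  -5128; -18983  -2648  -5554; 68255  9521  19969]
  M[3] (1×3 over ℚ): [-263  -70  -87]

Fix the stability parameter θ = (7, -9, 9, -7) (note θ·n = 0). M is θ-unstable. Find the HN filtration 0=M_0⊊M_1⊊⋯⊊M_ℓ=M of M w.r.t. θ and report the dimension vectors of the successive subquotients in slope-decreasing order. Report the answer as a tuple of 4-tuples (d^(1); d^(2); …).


Interval decomposition of M: I[1,4], I[2,3]^2.
HN type (ℓ=4): μ^(1)=9; μ^(2)=1; μ^(3)=-1; μ^(4)=-9

((0, 0, 2, 0); (0, 0, 1, 1); (1, 1, 0, 0); (0, 2, 0, 0))


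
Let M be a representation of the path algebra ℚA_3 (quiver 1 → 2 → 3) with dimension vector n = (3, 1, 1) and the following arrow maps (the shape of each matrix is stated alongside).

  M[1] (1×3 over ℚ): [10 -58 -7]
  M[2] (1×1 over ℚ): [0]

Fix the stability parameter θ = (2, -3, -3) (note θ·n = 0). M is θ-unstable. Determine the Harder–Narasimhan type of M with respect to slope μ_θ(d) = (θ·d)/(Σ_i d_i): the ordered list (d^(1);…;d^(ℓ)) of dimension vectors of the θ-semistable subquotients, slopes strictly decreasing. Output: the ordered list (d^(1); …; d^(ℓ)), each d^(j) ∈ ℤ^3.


Via rank(M_{q-1}∘⋯∘M_p): M ≅ I[1,1]^2, I[1,2], I[3,3].
μ_θ-semistable layers: μ^(1)=2; μ^(2)=-1/2; μ^(3)=-3

((2, 0, 0); (1, 1, 0); (0, 0, 1))
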